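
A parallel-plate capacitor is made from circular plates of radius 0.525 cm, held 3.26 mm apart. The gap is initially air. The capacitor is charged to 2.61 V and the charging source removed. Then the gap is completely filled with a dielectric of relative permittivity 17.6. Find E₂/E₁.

Isolated ⇒ Q is held fixed.
V₂ = Q/C₂ = V₁/17.6; E = V/d, so E₂/E₁ = (V₂/V₁)(d₁/d₂) = 0.0568.

0.0568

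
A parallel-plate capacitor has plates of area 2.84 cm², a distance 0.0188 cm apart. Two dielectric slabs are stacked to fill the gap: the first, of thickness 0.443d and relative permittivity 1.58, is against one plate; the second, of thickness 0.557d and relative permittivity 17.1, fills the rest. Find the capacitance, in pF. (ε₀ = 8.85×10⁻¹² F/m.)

42.7 pF

A = 2.84 cm² = 2.84×10⁻⁴ m².
Stacked slabs ⇒ two capacitors in series, each with the full plate area.
C₁ = κ₁ε₀A/d₁ = 1.58 × 8.85×10⁻¹² × 2.84×10⁻⁴ / 8.33×10⁻⁵ = 4.77×10⁻¹¹ F.
C₂ = κ₂ε₀A/d₂ = 17.1 × 8.85×10⁻¹² × 2.84×10⁻⁴ / 1.05×10⁻⁴ = 4.10×10⁻¹⁰ F.
C = (1/C₁ + 1/C₂)⁻¹ = 4.27×10⁻¹¹ F.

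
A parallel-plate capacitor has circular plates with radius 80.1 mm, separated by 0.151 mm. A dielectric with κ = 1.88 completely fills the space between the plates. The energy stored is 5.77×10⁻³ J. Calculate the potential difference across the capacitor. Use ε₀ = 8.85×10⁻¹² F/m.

V ≈ 2.28 kV

A = π(80.1 mm)² = 2.02×10⁻² m².
C = κε₀A/d = 1.88 × 8.85×10⁻¹² × 2.02×10⁻² / 1.51×10⁻⁴ = 2.22×10⁻⁹ F.
V = √(2U/C) = √(2 × 5.77×10⁻³ / 2.22×10⁻⁹) = 2.28×10³ V.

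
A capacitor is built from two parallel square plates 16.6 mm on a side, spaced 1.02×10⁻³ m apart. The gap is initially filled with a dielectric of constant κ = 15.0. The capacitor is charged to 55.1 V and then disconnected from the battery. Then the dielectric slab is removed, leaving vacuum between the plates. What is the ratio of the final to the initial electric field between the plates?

E₂/E₁ ≈ 15.0

Isolated ⇒ Q is held fixed.
V₂ = Q/C₂ = V₁/0.0667; E = V/d, so E₂/E₁ = (V₂/V₁)(d₁/d₂) = 15.0.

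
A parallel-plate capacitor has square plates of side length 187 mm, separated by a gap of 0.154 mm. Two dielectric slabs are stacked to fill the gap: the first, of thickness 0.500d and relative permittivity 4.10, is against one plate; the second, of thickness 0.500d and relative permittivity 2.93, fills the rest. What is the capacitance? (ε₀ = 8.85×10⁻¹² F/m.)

A = (187 mm)² = 3.50×10⁻² m².
Stacked slabs ⇒ two capacitors in series, each with the full plate area.
C₁ = κ₁ε₀A/d₁ = 4.10 × 8.85×10⁻¹² × 3.50×10⁻² / 7.70×10⁻⁵ = 1.65×10⁻⁸ F.
C₂ = κ₂ε₀A/d₂ = 2.93 × 8.85×10⁻¹² × 3.50×10⁻² / 7.70×10⁻⁵ = 1.18×10⁻⁸ F.
C = (1/C₁ + 1/C₂)⁻¹ = 6.87×10⁻⁹ F.

C ≈ 6.87 nF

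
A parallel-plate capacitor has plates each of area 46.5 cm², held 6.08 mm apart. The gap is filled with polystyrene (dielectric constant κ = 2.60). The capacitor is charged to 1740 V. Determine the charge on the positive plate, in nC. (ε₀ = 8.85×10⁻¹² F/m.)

Q ≈ 30.6 nC

A = 46.5 cm² = 4.65×10⁻³ m².
C = κε₀A/d = 2.60 × 8.85×10⁻¹² × 4.65×10⁻³ / 6.08×10⁻³ = 1.76×10⁻¹¹ F.
Q = CV = 1.76×10⁻¹¹ × 1740 = 3.06×10⁻⁸ C.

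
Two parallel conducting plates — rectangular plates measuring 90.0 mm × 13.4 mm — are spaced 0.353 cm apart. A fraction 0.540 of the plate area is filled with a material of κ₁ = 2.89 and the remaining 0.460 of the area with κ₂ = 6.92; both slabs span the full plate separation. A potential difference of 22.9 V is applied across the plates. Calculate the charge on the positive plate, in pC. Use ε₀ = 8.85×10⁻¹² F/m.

328 pC

A = 90.0 × 13.4 mm² = 1.21×10⁻³ m².
Side-by-side slabs ⇒ two capacitors in parallel, each spanning the full gap.
C₁ = κ₁ε₀A₁/d = 2.89 × 8.85×10⁻¹² × 6.51×10⁻⁴ / 3.53×10⁻³ = 4.72×10⁻¹² F.
C₂ = κ₂ε₀A₂/d = 6.92 × 8.85×10⁻¹² × 5.55×10⁻⁴ / 3.53×10⁻³ = 9.62×10⁻¹² F.
C = C₁ + C₂ = 1.43×10⁻¹¹ F.
Q = CV = 1.43×10⁻¹¹ × 22.9 = 3.28×10⁻¹⁰ C.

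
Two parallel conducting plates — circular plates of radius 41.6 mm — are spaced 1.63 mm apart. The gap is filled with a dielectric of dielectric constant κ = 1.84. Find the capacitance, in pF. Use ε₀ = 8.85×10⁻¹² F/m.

C ≈ 54.3 pF

A = π(41.6 mm)² = 5.44×10⁻³ m².
C = κε₀A/d = 1.84 × 8.85×10⁻¹² × 5.44×10⁻³ / 1.63×10⁻³ = 5.43×10⁻¹¹ F.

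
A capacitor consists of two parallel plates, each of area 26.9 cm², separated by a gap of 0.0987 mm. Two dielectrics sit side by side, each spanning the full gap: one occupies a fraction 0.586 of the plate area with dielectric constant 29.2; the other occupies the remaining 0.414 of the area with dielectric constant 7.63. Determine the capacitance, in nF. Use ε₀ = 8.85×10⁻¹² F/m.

A = 26.9 cm² = 2.69×10⁻³ m².
Side-by-side slabs ⇒ two capacitors in parallel, each spanning the full gap.
C₁ = κ₁ε₀A₁/d = 29.2 × 8.85×10⁻¹² × 1.58×10⁻³ / 9.87×10⁻⁵ = 4.13×10⁻⁹ F.
C₂ = κ₂ε₀A₂/d = 7.63 × 8.85×10⁻¹² × 1.11×10⁻³ / 9.87×10⁻⁵ = 7.62×10⁻¹⁰ F.
C = C₁ + C₂ = 4.89×10⁻⁹ F.

C ≈ 4.89 nF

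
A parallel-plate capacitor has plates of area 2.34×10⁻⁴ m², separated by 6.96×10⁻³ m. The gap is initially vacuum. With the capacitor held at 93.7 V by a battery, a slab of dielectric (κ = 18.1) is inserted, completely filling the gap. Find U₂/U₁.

Battery connected ⇒ V is held fixed.
C₂ = 18.1 C₁ and U = ½CV², so U₂/U₁ = C₂/C₁ = 18.1.

U₂/U₁ ≈ 18.1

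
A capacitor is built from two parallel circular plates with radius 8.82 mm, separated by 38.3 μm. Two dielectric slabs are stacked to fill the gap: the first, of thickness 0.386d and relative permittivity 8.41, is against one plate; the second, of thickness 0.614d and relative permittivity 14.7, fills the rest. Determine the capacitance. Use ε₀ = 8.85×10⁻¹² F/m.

C ≈ 0.644 nF

A = π(8.82 mm)² = 2.44×10⁻⁴ m².
Stacked slabs ⇒ two capacitors in series, each with the full plate area.
C₁ = κ₁ε₀A/d₁ = 8.41 × 8.85×10⁻¹² × 2.44×10⁻⁴ / 1.48×10⁻⁵ = 1.23×10⁻⁹ F.
C₂ = κ₂ε₀A/d₂ = 14.7 × 8.85×10⁻¹² × 2.44×10⁻⁴ / 2.35×10⁻⁵ = 1.35×10⁻⁹ F.
C = (1/C₁ + 1/C₂)⁻¹ = 6.44×10⁻¹⁰ F.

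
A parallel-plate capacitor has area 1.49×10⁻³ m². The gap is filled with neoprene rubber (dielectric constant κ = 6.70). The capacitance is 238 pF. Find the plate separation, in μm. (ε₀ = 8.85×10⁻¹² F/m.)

d = κε₀A/C = 6.70 × 8.85×10⁻¹² × 1.49×10⁻³ / 2.38×10⁻¹⁰ = 3.71×10⁻⁴ m.

d ≈ 371 μm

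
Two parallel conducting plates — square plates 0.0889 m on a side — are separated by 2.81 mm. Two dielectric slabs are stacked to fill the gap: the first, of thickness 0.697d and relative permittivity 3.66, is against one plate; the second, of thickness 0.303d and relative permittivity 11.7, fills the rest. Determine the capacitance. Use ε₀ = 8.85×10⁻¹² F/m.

C ≈ 115 pF

A = (0.0889 m)² = 7.90×10⁻³ m².
Stacked slabs ⇒ two capacitors in series, each with the full plate area.
C₁ = κ₁ε₀A/d₁ = 3.66 × 8.85×10⁻¹² × 7.90×10⁻³ / 1.96×10⁻³ = 1.31×10⁻¹⁰ F.
C₂ = κ₂ε₀A/d₂ = 11.7 × 8.85×10⁻¹² × 7.90×10⁻³ / 8.51×10⁻⁴ = 9.61×10⁻¹⁰ F.
C = (1/C₁ + 1/C₂)⁻¹ = 1.15×10⁻¹⁰ F.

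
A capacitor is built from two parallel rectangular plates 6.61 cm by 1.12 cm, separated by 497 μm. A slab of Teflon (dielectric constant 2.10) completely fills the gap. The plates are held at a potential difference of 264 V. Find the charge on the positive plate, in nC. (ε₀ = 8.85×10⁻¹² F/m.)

A = 6.61 × 1.12 cm² = 7.40×10⁻⁴ m².
C = κε₀A/d = 2.10 × 8.85×10⁻¹² × 7.40×10⁻⁴ / 4.97×10⁻⁴ = 2.77×10⁻¹¹ F.
Q = CV = 2.77×10⁻¹¹ × 264 = 7.31×10⁻⁹ C.

Q ≈ 7.31 nC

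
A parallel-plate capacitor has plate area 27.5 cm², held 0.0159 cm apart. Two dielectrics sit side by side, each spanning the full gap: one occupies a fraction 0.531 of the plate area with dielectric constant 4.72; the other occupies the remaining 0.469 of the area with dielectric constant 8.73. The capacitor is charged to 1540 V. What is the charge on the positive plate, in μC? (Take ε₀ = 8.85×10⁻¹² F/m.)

1.56 μC

A = 27.5 cm² = 2.75×10⁻³ m².
Side-by-side slabs ⇒ two capacitors in parallel, each spanning the full gap.
C₁ = κ₁ε₀A₁/d = 4.72 × 8.85×10⁻¹² × 1.46×10⁻³ / 1.59×10⁻⁴ = 3.84×10⁻¹⁰ F.
C₂ = κ₂ε₀A₂/d = 8.73 × 8.85×10⁻¹² × 1.29×10⁻³ / 1.59×10⁻⁴ = 6.27×10⁻¹⁰ F.
C = C₁ + C₂ = 1.01×10⁻⁹ F.
Q = CV = 1.01×10⁻⁹ × 1540 = 1.56×10⁻⁶ C.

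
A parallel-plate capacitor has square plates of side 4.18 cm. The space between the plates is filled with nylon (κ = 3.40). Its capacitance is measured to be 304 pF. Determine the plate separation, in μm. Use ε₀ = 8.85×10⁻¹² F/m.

d ≈ 173 μm

A = (4.18 cm)² = 1.75×10⁻³ m².
d = κε₀A/C = 3.40 × 8.85×10⁻¹² × 1.75×10⁻³ / 3.04×10⁻¹⁰ = 1.73×10⁻⁴ m.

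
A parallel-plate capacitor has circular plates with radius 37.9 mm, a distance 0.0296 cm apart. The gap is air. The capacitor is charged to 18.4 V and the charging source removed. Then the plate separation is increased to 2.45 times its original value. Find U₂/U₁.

Isolated ⇒ Q is held fixed.
C₂ = 0.408 C₁ and U = Q²/(2C), so U₂/U₁ = C₁/C₂ = 2.45.

2.45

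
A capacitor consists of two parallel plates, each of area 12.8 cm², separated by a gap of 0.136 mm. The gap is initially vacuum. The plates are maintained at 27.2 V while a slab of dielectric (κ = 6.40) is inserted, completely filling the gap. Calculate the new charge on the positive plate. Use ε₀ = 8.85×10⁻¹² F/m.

A = 12.8 cm² = 1.28×10⁻³ m².
Initially C₁ = ε₀A/d = 8.85×10⁻¹² × 1.28×10⁻³ / 1.36×10⁻⁴ = 8.33×10⁻¹¹ F.
Q₁ = 2.27×10⁻⁹ C.
Battery connected ⇒ V is held fixed. C₂ = 6.40 C₁ and Q = CV, so Q₂/Q₁ = C₂/C₁ = 6.40.
Q₂ = 6.40 × 2.27×10⁻⁹ = 1.45×10⁻⁸ C.

14.5 nC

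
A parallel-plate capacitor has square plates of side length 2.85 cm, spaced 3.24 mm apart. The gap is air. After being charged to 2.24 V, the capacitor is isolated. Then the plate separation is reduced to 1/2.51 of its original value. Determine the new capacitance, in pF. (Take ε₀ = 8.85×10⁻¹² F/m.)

5.57 pF

A = (2.85 cm)² = 8.12×10⁻⁴ m².
Initially C₁ = ε₀A/d = 8.85×10⁻¹² × 8.12×10⁻⁴ / 3.24×10⁻³ = 2.22×10⁻¹² F.
C = ε₀A/d scales as 1/d, so C₂/C₁ = d₁/d₂ = 2.51.
C₂ = 2.51 × 2.22×10⁻¹² = 5.57×10⁻¹² F.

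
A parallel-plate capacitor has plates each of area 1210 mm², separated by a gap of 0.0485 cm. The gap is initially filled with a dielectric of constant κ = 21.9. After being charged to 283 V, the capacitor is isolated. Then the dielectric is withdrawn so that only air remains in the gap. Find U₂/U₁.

21.9

Isolated ⇒ Q is held fixed.
C₂ = 0.0457 C₁ and U = Q²/(2C), so U₂/U₁ = C₁/C₂ = 21.9.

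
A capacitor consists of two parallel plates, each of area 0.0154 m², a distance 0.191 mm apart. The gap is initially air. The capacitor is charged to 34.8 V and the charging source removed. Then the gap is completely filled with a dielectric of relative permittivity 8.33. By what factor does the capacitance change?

C₂/C₁ ≈ 8.33

C = κε₀A/d scales with κ, so C₂/C₁ = κ = 8.33.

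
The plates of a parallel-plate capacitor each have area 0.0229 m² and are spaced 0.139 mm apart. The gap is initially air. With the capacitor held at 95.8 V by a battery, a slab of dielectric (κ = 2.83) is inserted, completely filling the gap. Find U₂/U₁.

Battery connected ⇒ V is held fixed.
C₂ = 2.83 C₁ and U = ½CV², so U₂/U₁ = C₂/C₁ = 2.83.

2.83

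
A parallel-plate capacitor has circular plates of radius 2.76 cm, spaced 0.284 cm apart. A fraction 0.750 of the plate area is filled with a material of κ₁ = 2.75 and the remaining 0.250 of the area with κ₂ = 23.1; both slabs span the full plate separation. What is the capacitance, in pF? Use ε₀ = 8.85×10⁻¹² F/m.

A = π(2.76 cm)² = 2.39×10⁻³ m².
Side-by-side slabs ⇒ two capacitors in parallel, each spanning the full gap.
C₁ = κ₁ε₀A₁/d = 2.75 × 8.85×10⁻¹² × 1.79×10⁻³ / 2.84×10⁻³ = 1.54×10⁻¹¹ F.
C₂ = κ₂ε₀A₂/d = 23.1 × 8.85×10⁻¹² × 5.98×10⁻⁴ / 2.84×10⁻³ = 4.31×10⁻¹¹ F.
C = C₁ + C₂ = 5.84×10⁻¹¹ F.

58.4 pF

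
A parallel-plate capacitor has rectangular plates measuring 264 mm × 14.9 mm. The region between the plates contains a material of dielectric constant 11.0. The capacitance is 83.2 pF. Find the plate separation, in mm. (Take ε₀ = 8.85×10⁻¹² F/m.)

A = 264 × 14.9 mm² = 3.93×10⁻³ m².
d = κε₀A/C = 11.0 × 8.85×10⁻¹² × 3.93×10⁻³ / 8.32×10⁻¹¹ = 4.60×10⁻³ m.

4.60 mm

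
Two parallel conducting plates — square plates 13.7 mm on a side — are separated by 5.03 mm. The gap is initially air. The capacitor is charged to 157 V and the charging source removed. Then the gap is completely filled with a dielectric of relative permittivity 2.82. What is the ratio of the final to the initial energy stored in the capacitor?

U₂/U₁ ≈ 0.355

Isolated ⇒ Q is held fixed.
C₂ = 2.82 C₁ and U = Q²/(2C), so U₂/U₁ = C₁/C₂ = 0.355.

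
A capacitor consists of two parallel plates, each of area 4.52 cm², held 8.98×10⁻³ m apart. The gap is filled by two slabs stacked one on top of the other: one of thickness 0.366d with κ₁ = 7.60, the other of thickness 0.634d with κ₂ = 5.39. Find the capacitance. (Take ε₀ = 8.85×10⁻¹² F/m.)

A = 4.52 cm² = 4.52×10⁻⁴ m².
Stacked slabs ⇒ two capacitors in series, each with the full plate area.
C₁ = κ₁ε₀A/d₁ = 7.60 × 8.85×10⁻¹² × 4.52×10⁻⁴ / 3.29×10⁻³ = 9.25×10⁻¹² F.
C₂ = κ₂ε₀A/d₂ = 5.39 × 8.85×10⁻¹² × 4.52×10⁻⁴ / 5.69×10⁻³ = 3.79×10⁻¹² F.
C = (1/C₁ + 1/C₂)⁻¹ = 2.69×10⁻¹² F.

C ≈ 2.69 pF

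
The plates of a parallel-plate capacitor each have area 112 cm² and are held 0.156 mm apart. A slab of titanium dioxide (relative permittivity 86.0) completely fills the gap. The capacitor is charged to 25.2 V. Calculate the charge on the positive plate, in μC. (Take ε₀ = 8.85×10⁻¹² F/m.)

Q ≈ 1.38 μC

A = 112 cm² = 1.12×10⁻² m².
C = κε₀A/d = 86.0 × 8.85×10⁻¹² × 1.12×10⁻² / 1.56×10⁻⁴ = 5.46×10⁻⁸ F.
Q = CV = 5.46×10⁻⁸ × 25.2 = 1.38×10⁻⁶ C.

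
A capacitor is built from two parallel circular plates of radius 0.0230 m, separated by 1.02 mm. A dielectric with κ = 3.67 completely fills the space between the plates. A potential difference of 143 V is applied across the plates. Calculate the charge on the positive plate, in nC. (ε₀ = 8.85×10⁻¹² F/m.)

7.57 nC

A = π(0.0230 m)² = 1.66×10⁻³ m².
C = κε₀A/d = 3.67 × 8.85×10⁻¹² × 1.66×10⁻³ / 1.02×10⁻³ = 5.29×10⁻¹¹ F.
Q = CV = 5.29×10⁻¹¹ × 143 = 7.57×10⁻⁹ C.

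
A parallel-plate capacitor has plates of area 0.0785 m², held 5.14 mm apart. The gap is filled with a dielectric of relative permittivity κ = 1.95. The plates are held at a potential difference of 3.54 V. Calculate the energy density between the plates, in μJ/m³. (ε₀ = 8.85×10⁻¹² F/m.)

4.09 μJ/m³

E = V/d = 3.54 / 5.14×10⁻³ = 6.89×10² V/m.
u = ½κε₀E² = ½ × 1.95 × 8.85×10⁻¹² × (6.89×10²)² = 4.09×10⁻⁶ J/m³.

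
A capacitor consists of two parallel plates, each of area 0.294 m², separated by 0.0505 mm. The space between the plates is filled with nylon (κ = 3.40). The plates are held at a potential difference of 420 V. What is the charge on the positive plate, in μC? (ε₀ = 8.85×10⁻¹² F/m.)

73.6 μC

C = κε₀A/d = 3.40 × 8.85×10⁻¹² × 0.294 / 5.05×10⁻⁵ = 1.75×10⁻⁷ F.
Q = CV = 1.75×10⁻⁷ × 420 = 7.36×10⁻⁵ C.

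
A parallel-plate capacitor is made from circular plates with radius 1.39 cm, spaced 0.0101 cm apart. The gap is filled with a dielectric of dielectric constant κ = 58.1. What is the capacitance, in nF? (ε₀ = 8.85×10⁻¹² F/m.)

A = π(1.39 cm)² = 6.07×10⁻⁴ m².
C = κε₀A/d = 58.1 × 8.85×10⁻¹² × 6.07×10⁻⁴ / 1.01×10⁻⁴ = 3.09×10⁻⁹ F.

3.09 nF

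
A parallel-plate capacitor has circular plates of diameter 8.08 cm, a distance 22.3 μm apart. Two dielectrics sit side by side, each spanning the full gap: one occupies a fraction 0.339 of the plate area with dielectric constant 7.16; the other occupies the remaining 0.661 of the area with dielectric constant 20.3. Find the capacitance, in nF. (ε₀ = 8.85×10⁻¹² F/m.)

32.2 nF

A = π(8.08/2 cm)² = 5.13×10⁻³ m².
Side-by-side slabs ⇒ two capacitors in parallel, each spanning the full gap.
C₁ = κ₁ε₀A₁/d = 7.16 × 8.85×10⁻¹² × 1.74×10⁻³ / 2.23×10⁻⁵ = 4.94×10⁻⁹ F.
C₂ = κ₂ε₀A₂/d = 20.3 × 8.85×10⁻¹² × 3.39×10⁻³ / 2.23×10⁻⁵ = 2.73×10⁻⁸ F.
C = C₁ + C₂ = 3.22×10⁻⁸ F.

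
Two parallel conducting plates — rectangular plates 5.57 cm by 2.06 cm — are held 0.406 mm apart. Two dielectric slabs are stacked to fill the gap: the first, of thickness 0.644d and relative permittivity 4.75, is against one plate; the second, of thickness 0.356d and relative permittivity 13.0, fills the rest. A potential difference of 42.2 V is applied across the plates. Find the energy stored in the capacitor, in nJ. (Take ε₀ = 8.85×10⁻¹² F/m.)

A = 5.57 × 2.06 cm² = 1.15×10⁻³ m².
Stacked slabs ⇒ two capacitors in series, each with the full plate area.
C₁ = κ₁ε₀A/d₁ = 4.75 × 8.85×10⁻¹² × 1.15×10⁻³ / 2.61×10⁻⁴ = 1.84×10⁻¹⁰ F.
C₂ = κ₂ε₀A/d₂ = 13.0 × 8.85×10⁻¹² × 1.15×10⁻³ / 1.45×10⁻⁴ = 9.13×10⁻¹⁰ F.
C = (1/C₁ + 1/C₂)⁻¹ = 1.53×10⁻¹⁰ F.
U = ½CV² = ½ × 1.53×10⁻¹⁰ × (42.2)² = 1.37×10⁻⁷ J.

U ≈ 137 nJ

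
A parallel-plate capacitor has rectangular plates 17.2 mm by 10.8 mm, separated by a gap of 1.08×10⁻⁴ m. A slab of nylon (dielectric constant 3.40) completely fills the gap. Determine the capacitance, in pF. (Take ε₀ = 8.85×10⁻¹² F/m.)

A = 17.2 × 10.8 mm² = 1.86×10⁻⁴ m².
C = κε₀A/d = 3.40 × 8.85×10⁻¹² × 1.86×10⁻⁴ / 1.08×10⁻⁴ = 5.18×10⁻¹¹ F.

C ≈ 51.8 pF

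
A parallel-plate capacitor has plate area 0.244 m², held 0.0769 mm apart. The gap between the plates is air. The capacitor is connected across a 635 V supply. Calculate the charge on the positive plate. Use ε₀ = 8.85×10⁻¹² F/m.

C = ε₀A/d = 8.85×10⁻¹² × 0.244 / 7.69×10⁻⁵ = 2.81×10⁻⁸ F.
Q = CV = 2.81×10⁻⁸ × 635 = 1.78×10⁻⁵ C.

17.8 μC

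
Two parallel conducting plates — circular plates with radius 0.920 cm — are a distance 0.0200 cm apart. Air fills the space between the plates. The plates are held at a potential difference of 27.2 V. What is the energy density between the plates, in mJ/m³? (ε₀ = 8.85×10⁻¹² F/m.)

u ≈ 81.8 mJ/m³

E = V/d = 27.2 / 2.00×10⁻⁴ = 1.36×10⁵ V/m.
u = ½ε₀E² = ½ × 8.85×10⁻¹² × (1.36×10⁵)² = 8.18×10⁻² J/m³.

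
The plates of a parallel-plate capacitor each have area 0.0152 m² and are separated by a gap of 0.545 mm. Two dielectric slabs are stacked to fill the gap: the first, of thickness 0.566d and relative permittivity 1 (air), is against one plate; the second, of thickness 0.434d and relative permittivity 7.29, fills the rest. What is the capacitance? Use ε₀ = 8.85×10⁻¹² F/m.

Stacked slabs ⇒ two capacitors in series, each with the full plate area.
C₁ = κ₁ε₀A/d₁ = 1.00 × 8.85×10⁻¹² × 1.52×10⁻² / 3.08×10⁻⁴ = 4.36×10⁻¹⁰ F.
C₂ = κ₂ε₀A/d₂ = 7.29 × 8.85×10⁻¹² × 1.52×10⁻² / 2.37×10⁻⁴ = 4.15×10⁻⁹ F.
C = (1/C₁ + 1/C₂)⁻¹ = 3.95×10⁻¹⁰ F.

C ≈ 395 pF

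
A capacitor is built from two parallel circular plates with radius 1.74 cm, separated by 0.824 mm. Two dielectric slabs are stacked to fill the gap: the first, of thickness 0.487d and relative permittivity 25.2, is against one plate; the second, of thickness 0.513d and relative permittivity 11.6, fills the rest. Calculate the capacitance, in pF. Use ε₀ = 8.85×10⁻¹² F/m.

161 pF

A = π(1.74 cm)² = 9.51×10⁻⁴ m².
Stacked slabs ⇒ two capacitors in series, each with the full plate area.
C₁ = κ₁ε₀A/d₁ = 25.2 × 8.85×10⁻¹² × 9.51×10⁻⁴ / 4.01×10⁻⁴ = 5.29×10⁻¹⁰ F.
C₂ = κ₂ε₀A/d₂ = 11.6 × 8.85×10⁻¹² × 9.51×10⁻⁴ / 4.23×10⁻⁴ = 2.31×10⁻¹⁰ F.
C = (1/C₁ + 1/C₂)⁻¹ = 1.61×10⁻¹⁰ F.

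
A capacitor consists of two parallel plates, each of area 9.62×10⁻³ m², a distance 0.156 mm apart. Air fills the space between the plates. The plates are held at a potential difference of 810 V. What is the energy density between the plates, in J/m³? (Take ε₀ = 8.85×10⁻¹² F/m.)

E = V/d = 810 / 1.56×10⁻⁴ = 5.19×10⁶ V/m.
u = ½ε₀E² = ½ × 8.85×10⁻¹² × (5.19×10⁶)² = 1.19×10² J/m³.

u ≈ 119 J/m³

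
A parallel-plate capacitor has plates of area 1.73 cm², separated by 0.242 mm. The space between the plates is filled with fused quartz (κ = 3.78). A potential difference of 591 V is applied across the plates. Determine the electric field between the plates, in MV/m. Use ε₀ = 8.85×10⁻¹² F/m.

E ≈ 2.44 MV/m

E = V/d = 591 / 2.42×10⁻⁴ = 2.44×10⁶ V/m.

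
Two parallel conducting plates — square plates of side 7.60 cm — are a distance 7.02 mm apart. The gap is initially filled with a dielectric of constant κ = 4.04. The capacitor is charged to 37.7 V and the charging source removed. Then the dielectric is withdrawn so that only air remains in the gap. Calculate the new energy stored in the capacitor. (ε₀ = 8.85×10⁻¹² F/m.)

84.5 nJ

A = (7.60 cm)² = 5.78×10⁻³ m².
Initially C₁ = κε₀A/d = 4.04 × 8.85×10⁻¹² × 5.78×10⁻³ / 7.02×10⁻³ = 2.94×10⁻¹¹ F.
U₁ = 2.09×10⁻⁸ J.
Isolated ⇒ Q is held fixed. C₂ = 0.248 C₁ and U = Q²/(2C), so U₂/U₁ = C₁/C₂ = 4.04.
U₂ = 4.04 × 2.09×10⁻⁸ = 8.45×10⁻⁸ J.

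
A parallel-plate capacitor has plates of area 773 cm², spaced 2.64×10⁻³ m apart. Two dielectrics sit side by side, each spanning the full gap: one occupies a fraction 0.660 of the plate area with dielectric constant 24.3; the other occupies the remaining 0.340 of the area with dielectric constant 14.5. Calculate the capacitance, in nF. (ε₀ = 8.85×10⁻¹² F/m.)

5.43 nF

A = 773 cm² = 7.73×10⁻² m².
Side-by-side slabs ⇒ two capacitors in parallel, each spanning the full gap.
C₁ = κ₁ε₀A₁/d = 24.3 × 8.85×10⁻¹² × 5.10×10⁻² / 2.64×10⁻³ = 4.16×10⁻⁹ F.
C₂ = κ₂ε₀A₂/d = 14.5 × 8.85×10⁻¹² × 2.63×10⁻² / 2.64×10⁻³ = 1.28×10⁻⁹ F.
C = C₁ + C₂ = 5.43×10⁻⁹ F.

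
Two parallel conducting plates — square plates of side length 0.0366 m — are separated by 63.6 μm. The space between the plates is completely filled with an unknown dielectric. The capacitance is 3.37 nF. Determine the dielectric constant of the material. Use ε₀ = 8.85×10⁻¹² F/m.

18.1

A = (0.0366 m)² = 1.34×10⁻³ m².
κ = Cd/(ε₀A) = 3.37×10⁻⁹ × 6.36×10⁻⁵ / (8.85×10⁻¹² × 1.34×10⁻³) = 18.1.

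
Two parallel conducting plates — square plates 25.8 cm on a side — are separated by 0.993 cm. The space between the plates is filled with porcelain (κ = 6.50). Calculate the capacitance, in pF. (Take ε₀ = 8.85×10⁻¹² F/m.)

C ≈ 386 pF

A = (25.8 cm)² = 6.66×10⁻² m².
C = κε₀A/d = 6.50 × 8.85×10⁻¹² × 6.66×10⁻² / 9.93×10⁻³ = 3.86×10⁻¹⁰ F.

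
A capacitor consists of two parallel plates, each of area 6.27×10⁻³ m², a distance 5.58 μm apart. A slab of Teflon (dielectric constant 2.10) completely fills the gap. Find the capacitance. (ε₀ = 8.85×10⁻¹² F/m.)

C = κε₀A/d = 2.10 × 8.85×10⁻¹² × 6.27×10⁻³ / 5.58×10⁻⁶ = 2.09×10⁻⁸ F.

20.9 nF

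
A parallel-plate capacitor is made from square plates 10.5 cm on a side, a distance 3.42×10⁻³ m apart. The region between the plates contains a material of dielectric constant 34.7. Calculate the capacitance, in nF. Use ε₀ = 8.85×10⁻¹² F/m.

C ≈ 0.990 nF

A = (10.5 cm)² = 1.10×10⁻² m².
C = κε₀A/d = 34.7 × 8.85×10⁻¹² × 1.10×10⁻² / 3.42×10⁻³ = 9.90×10⁻¹⁰ F.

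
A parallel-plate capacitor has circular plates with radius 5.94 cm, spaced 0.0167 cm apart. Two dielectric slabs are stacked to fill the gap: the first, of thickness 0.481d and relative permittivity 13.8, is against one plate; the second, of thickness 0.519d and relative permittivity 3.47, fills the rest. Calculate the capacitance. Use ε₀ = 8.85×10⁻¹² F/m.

A = π(5.94 cm)² = 1.11×10⁻² m².
Stacked slabs ⇒ two capacitors in series, each with the full plate area.
C₁ = κ₁ε₀A/d₁ = 13.8 × 8.85×10⁻¹² × 1.11×10⁻² / 8.03×10⁻⁵ = 1.69×10⁻⁸ F.
C₂ = κ₂ε₀A/d₂ = 3.47 × 8.85×10⁻¹² × 1.11×10⁻² / 8.67×10⁻⁵ = 3.93×10⁻⁹ F.
C = (1/C₁ + 1/C₂)⁻¹ = 3.19×10⁻⁹ F.

3.19 nF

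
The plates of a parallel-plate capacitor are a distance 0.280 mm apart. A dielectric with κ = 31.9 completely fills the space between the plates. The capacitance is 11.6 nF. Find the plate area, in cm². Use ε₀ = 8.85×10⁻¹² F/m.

115 cm²

A = Cd/(κε₀) = 1.16×10⁻⁸ × 2.80×10⁻⁴ / (31.9 × 8.85×10⁻¹²) = 1.15×10⁻² m².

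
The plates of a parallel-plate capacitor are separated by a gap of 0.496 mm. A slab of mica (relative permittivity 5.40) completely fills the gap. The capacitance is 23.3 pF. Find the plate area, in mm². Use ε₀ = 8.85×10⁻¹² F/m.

A = Cd/(κε₀) = 2.33×10⁻¹¹ × 4.96×10⁻⁴ / (5.40 × 8.85×10⁻¹²) = 2.42×10⁻⁴ m².

A ≈ 242 mm²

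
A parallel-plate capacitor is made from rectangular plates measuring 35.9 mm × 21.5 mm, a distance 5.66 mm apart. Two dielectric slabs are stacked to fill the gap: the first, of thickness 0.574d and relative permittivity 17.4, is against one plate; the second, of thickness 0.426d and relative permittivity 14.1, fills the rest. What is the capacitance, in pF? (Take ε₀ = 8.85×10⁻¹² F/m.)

C ≈ 19.1 pF

A = 35.9 × 21.5 mm² = 7.72×10⁻⁴ m².
Stacked slabs ⇒ two capacitors in series, each with the full plate area.
C₁ = κ₁ε₀A/d₁ = 17.4 × 8.85×10⁻¹² × 7.72×10⁻⁴ / 3.25×10⁻³ = 3.66×10⁻¹¹ F.
C₂ = κ₂ε₀A/d₂ = 14.1 × 8.85×10⁻¹² × 7.72×10⁻⁴ / 2.41×10⁻³ = 3.99×10⁻¹¹ F.
C = (1/C₁ + 1/C₂)⁻¹ = 1.91×10⁻¹¹ F.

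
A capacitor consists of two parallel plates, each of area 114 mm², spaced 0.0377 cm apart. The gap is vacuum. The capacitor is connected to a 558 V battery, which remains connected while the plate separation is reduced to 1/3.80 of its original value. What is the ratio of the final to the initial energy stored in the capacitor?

Battery connected ⇒ V is held fixed.
C₂ = 3.80 C₁ and U = ½CV², so U₂/U₁ = C₂/C₁ = 3.80.

U₂/U₁ ≈ 3.80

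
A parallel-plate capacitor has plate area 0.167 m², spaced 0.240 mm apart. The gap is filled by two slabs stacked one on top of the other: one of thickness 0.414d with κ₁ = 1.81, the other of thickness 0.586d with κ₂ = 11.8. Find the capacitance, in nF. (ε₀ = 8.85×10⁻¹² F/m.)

22.1 nF

Stacked slabs ⇒ two capacitors in series, each with the full plate area.
C₁ = κ₁ε₀A/d₁ = 1.81 × 8.85×10⁻¹² × 0.167 / 9.94×10⁻⁵ = 2.69×10⁻⁸ F.
C₂ = κ₂ε₀A/d₂ = 11.8 × 8.85×10⁻¹² × 0.167 / 1.41×10⁻⁴ = 1.24×10⁻⁷ F.
C = (1/C₁ + 1/C₂)⁻¹ = 2.21×10⁻⁸ F.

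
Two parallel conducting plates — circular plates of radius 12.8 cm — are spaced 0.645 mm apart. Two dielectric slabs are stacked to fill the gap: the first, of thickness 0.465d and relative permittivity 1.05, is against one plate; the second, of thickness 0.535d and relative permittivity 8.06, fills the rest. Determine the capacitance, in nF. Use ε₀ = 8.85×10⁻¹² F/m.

A = π(12.8 cm)² = 5.15×10⁻² m².
Stacked slabs ⇒ two capacitors in series, each with the full plate area.
C₁ = κ₁ε₀A/d₁ = 1.05 × 8.85×10⁻¹² × 5.15×10⁻² / 3.00×10⁻⁴ = 1.59×10⁻⁹ F.
C₂ = κ₂ε₀A/d₂ = 8.06 × 8.85×10⁻¹² × 5.15×10⁻² / 3.45×10⁻⁴ = 1.06×10⁻⁸ F.
C = (1/C₁ + 1/C₂)⁻¹ = 1.39×10⁻⁹ F.

1.39 nF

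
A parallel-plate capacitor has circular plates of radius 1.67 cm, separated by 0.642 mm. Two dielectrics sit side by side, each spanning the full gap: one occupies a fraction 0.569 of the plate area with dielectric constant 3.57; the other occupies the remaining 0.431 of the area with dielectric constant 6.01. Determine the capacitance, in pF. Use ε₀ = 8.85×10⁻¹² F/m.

A = π(1.67 cm)² = 8.76×10⁻⁴ m².
Side-by-side slabs ⇒ two capacitors in parallel, each spanning the full gap.
C₁ = κ₁ε₀A₁/d = 3.57 × 8.85×10⁻¹² × 4.99×10⁻⁴ / 6.42×10⁻⁴ = 2.45×10⁻¹¹ F.
C₂ = κ₂ε₀A₂/d = 6.01 × 8.85×10⁻¹² × 3.78×10⁻⁴ / 6.42×10⁻⁴ = 3.13×10⁻¹¹ F.
C = C₁ + C₂ = 5.58×10⁻¹¹ F.

55.8 pF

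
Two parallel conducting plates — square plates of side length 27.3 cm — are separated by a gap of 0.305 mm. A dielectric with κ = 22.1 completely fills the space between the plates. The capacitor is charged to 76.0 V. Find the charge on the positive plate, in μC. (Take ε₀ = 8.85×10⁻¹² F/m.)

Q ≈ 3.63 μC

A = (27.3 cm)² = 7.45×10⁻² m².
C = κε₀A/d = 22.1 × 8.85×10⁻¹² × 7.45×10⁻² / 3.05×10⁻⁴ = 4.78×10⁻⁸ F.
Q = CV = 4.78×10⁻⁸ × 76.0 = 3.63×10⁻⁶ C.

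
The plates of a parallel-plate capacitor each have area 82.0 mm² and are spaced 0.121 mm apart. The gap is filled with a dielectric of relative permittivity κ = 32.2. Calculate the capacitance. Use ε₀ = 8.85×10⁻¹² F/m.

A = 82.0 mm² = 8.20×10⁻⁵ m².
C = κε₀A/d = 32.2 × 8.85×10⁻¹² × 8.20×10⁻⁵ / 1.21×10⁻⁴ = 1.93×10⁻¹⁰ F.

193 pF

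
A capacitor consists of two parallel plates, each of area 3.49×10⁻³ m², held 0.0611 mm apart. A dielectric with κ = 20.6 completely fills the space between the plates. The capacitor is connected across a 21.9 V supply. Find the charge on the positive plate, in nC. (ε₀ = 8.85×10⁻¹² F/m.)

C = κε₀A/d = 20.6 × 8.85×10⁻¹² × 3.49×10⁻³ / 6.11×10⁻⁵ = 1.04×10⁻⁸ F.
Q = CV = 1.04×10⁻⁸ × 21.9 = 2.28×10⁻⁷ C.

228 nC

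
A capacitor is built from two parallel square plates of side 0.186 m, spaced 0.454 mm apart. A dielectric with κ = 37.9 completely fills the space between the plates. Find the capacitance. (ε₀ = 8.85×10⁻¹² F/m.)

C ≈ 25.6 nF

A = (0.186 m)² = 3.46×10⁻² m².
C = κε₀A/d = 37.9 × 8.85×10⁻¹² × 3.46×10⁻² / 4.54×10⁻⁴ = 2.56×10⁻⁸ F.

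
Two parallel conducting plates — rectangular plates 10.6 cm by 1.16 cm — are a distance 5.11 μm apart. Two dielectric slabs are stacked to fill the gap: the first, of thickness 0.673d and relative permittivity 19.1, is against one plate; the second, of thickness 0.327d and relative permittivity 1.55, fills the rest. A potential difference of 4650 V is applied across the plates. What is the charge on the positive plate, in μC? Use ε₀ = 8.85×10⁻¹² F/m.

Q ≈ 40.2 μC

A = 10.6 × 1.16 cm² = 1.23×10⁻³ m².
Stacked slabs ⇒ two capacitors in series, each with the full plate area.
C₁ = κ₁ε₀A/d₁ = 19.1 × 8.85×10⁻¹² × 1.23×10⁻³ / 3.44×10⁻⁶ = 6.04×10⁻⁸ F.
C₂ = κ₂ε₀A/d₂ = 1.55 × 8.85×10⁻¹² × 1.23×10⁻³ / 1.67×10⁻⁶ = 1.01×10⁻⁸ F.
C = (1/C₁ + 1/C₂)⁻¹ = 8.65×10⁻⁹ F.
Q = CV = 8.65×10⁻⁹ × 4650 = 4.02×10⁻⁵ C.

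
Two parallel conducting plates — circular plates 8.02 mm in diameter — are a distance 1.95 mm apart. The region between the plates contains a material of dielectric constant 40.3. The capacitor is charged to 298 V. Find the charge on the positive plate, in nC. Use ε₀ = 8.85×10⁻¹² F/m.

A = π(8.02/2 mm)² = 5.05×10⁻⁵ m².
C = κε₀A/d = 40.3 × 8.85×10⁻¹² × 5.05×10⁻⁵ / 1.95×10⁻³ = 9.24×10⁻¹² F.
Q = CV = 9.24×10⁻¹² × 298 = 2.75×10⁻⁹ C.

Q ≈ 2.75 nC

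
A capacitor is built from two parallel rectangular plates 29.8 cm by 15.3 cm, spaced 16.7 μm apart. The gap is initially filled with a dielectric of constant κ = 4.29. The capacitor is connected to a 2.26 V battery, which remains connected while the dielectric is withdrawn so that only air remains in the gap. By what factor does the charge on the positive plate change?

0.233

Battery connected ⇒ V is held fixed.
C₂ = 0.233 C₁ and Q = CV, so Q₂/Q₁ = C₂/C₁ = 0.233.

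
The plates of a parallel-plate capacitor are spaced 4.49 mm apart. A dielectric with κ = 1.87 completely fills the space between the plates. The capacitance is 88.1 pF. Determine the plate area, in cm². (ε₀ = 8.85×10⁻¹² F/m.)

A = Cd/(κε₀) = 8.81×10⁻¹¹ × 4.49×10⁻³ / (1.87 × 8.85×10⁻¹²) = 2.39×10⁻² m².

239 cm²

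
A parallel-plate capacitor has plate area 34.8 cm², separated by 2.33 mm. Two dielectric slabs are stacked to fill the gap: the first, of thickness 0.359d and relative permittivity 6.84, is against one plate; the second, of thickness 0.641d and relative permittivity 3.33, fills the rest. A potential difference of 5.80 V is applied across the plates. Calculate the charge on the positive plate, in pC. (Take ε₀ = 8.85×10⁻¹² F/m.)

A = 34.8 cm² = 3.48×10⁻³ m².
Stacked slabs ⇒ two capacitors in series, each with the full plate area.
C₁ = κ₁ε₀A/d₁ = 6.84 × 8.85×10⁻¹² × 3.48×10⁻³ / 8.36×10⁻⁴ = 2.52×10⁻¹⁰ F.
C₂ = κ₂ε₀A/d₂ = 3.33 × 8.85×10⁻¹² × 3.48×10⁻³ / 1.49×10⁻³ = 6.87×10⁻¹¹ F.
C = (1/C₁ + 1/C₂)⁻¹ = 5.40×10⁻¹¹ F.
Q = CV = 5.40×10⁻¹¹ × 5.80 = 3.13×10⁻¹⁰ C.

Q ≈ 313 pC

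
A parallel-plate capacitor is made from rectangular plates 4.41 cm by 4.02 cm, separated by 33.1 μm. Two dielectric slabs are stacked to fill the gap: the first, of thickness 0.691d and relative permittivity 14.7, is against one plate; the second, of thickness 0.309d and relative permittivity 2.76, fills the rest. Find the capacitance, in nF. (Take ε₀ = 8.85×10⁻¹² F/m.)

2.98 nF

A = 4.41 × 4.02 cm² = 1.77×10⁻³ m².
Stacked slabs ⇒ two capacitors in series, each with the full plate area.
C₁ = κ₁ε₀A/d₁ = 14.7 × 8.85×10⁻¹² × 1.77×10⁻³ / 2.29×10⁻⁵ = 1.01×10⁻⁸ F.
C₂ = κ₂ε₀A/d₂ = 2.76 × 8.85×10⁻¹² × 1.77×10⁻³ / 1.02×10⁻⁵ = 4.23×10⁻⁹ F.
C = (1/C₁ + 1/C₂)⁻¹ = 2.98×10⁻⁹ F.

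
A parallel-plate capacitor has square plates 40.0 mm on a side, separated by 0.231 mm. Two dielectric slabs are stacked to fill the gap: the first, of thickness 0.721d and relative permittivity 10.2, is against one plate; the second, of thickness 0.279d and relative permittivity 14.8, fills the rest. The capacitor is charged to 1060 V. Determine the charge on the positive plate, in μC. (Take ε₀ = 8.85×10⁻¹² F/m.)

0.726 μC

A = (40.0 mm)² = 1.60×10⁻³ m².
Stacked slabs ⇒ two capacitors in series, each with the full plate area.
C₁ = κ₁ε₀A/d₁ = 10.2 × 8.85×10⁻¹² × 1.60×10⁻³ / 1.67×10⁻⁴ = 8.67×10⁻¹⁰ F.
C₂ = κ₂ε₀A/d₂ = 14.8 × 8.85×10⁻¹² × 1.60×10⁻³ / 6.44×10⁻⁵ = 3.25×10⁻⁹ F.
C = (1/C₁ + 1/C₂)⁻¹ = 6.85×10⁻¹⁰ F.
Q = CV = 6.85×10⁻¹⁰ × 1060 = 7.26×10⁻⁷ C.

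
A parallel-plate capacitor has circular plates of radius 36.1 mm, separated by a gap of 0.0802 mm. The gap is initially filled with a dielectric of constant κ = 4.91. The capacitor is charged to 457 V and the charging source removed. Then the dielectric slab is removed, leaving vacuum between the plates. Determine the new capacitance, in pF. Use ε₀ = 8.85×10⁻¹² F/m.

A = π(36.1 mm)² = 4.09×10⁻³ m².
Initially C₁ = κε₀A/d = 4.91 × 8.85×10⁻¹² × 4.09×10⁻³ / 8.02×10⁻⁵ = 2.22×10⁻⁹ F.
C = κε₀A/d scales with κ, so C₂/C₁ = 1/κ = 1/4.91 = 0.204.
C₂ = 0.204 × 2.22×10⁻⁹ = 4.52×10⁻¹⁰ F.

452 pF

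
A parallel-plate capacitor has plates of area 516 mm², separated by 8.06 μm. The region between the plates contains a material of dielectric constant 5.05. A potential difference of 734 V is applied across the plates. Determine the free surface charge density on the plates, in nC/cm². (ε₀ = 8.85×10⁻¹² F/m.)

407 nC/cm²

A = 516 mm² = 5.16×10⁻⁴ m².
C = κε₀A/d = 5.05 × 8.85×10⁻¹² × 5.16×10⁻⁴ / 8.06×10⁻⁶ = 2.86×10⁻⁹ F.
σ = Q/A = CV/A = 2.86×10⁻⁹ × 734 / 5.16×10⁻⁴ = 4.07×10⁻³ C/m².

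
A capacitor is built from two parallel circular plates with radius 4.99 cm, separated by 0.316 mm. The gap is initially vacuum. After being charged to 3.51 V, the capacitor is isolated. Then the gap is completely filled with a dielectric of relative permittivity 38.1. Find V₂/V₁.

Isolated ⇒ Q is held fixed.
C₂ = 38.1 C₁ and V = Q/C, so V₂/V₁ = C₁/C₂ = 0.0262.

V₂/V₁ ≈ 0.0262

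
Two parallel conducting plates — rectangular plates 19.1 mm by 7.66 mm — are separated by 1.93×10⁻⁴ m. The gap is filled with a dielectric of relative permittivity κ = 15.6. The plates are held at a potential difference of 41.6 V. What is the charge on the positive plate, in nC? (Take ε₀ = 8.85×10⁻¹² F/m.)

A = 19.1 × 7.66 mm² = 1.46×10⁻⁴ m².
C = κε₀A/d = 15.6 × 8.85×10⁻¹² × 1.46×10⁻⁴ / 1.93×10⁻⁴ = 1.05×10⁻¹⁰ F.
Q = CV = 1.05×10⁻¹⁰ × 41.6 = 4.35×10⁻⁹ C.

4.35 nC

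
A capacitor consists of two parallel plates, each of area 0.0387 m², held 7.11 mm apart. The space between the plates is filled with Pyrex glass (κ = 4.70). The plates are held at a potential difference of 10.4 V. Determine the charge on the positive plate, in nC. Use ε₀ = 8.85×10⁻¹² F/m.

2.35 nC

C = κε₀A/d = 4.70 × 8.85×10⁻¹² × 3.87×10⁻² / 7.11×10⁻³ = 2.26×10⁻¹⁰ F.
Q = CV = 2.26×10⁻¹⁰ × 10.4 = 2.35×10⁻⁹ C.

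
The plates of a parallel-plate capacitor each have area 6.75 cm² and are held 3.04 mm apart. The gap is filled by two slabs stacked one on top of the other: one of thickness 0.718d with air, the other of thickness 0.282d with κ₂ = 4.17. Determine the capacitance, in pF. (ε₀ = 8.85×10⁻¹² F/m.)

A = 6.75 cm² = 6.75×10⁻⁴ m².
Stacked slabs ⇒ two capacitors in series, each with the full plate area.
C₁ = κ₁ε₀A/d₁ = 1.00 × 8.85×10⁻¹² × 6.75×10⁻⁴ / 2.18×10⁻³ = 2.74×10⁻¹² F.
C₂ = κ₂ε₀A/d₂ = 4.17 × 8.85×10⁻¹² × 6.75×10⁻⁴ / 8.57×10⁻⁴ = 2.91×10⁻¹¹ F.
C = (1/C₁ + 1/C₂)⁻¹ = 2.50×10⁻¹² F.

C ≈ 2.50 pF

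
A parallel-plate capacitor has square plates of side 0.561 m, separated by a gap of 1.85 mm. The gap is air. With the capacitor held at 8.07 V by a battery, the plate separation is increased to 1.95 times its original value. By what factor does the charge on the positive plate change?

Q₂/Q₁ ≈ 0.513

Battery connected ⇒ V is held fixed.
C₂ = 0.513 C₁ and Q = CV, so Q₂/Q₁ = C₂/C₁ = 0.513.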